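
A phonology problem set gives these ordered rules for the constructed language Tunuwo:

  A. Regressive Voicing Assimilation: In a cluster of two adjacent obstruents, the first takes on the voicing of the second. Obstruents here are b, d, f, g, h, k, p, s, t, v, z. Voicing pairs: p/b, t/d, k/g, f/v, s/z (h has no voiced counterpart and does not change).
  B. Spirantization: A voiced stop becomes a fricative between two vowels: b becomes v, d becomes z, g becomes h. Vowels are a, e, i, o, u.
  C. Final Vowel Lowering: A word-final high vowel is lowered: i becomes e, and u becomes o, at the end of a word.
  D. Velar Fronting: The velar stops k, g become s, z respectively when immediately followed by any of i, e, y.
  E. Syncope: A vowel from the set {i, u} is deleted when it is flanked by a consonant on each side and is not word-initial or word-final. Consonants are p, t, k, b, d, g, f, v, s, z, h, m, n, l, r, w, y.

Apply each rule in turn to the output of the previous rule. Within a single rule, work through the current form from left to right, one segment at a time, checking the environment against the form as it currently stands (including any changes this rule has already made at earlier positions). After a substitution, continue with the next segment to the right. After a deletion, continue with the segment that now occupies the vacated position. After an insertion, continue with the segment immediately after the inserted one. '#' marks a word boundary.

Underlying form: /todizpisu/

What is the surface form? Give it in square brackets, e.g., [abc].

[tozspso]

A Regressive Voicing Assimilation: [todizpisu] → [todispisu]
B Spirantization: [todispisu] → [tozispisu]
C Final Vowel Lowering: [tozispisu] → [tozispiso]
D Velar Fronting: no change — [tozispiso]
E Syncope: [tozispiso] → [tozspso]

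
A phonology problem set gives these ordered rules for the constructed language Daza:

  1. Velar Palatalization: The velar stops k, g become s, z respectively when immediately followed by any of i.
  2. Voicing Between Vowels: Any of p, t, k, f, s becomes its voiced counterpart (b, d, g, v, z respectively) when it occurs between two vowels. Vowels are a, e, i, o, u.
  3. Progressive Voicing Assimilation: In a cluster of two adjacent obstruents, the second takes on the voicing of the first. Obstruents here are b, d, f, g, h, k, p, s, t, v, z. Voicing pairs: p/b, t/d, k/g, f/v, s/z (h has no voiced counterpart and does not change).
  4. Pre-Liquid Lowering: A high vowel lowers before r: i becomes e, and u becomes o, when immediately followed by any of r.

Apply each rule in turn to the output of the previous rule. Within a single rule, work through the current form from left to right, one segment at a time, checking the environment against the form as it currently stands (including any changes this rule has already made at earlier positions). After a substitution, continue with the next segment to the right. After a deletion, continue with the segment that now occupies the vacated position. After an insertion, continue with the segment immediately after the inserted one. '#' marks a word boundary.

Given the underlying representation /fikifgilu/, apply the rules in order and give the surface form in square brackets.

1 Velar Palatalization: [fikifgilu] → [fisifzilu]
2 Voicing Between Vowels: [fisifzilu] → [fizifzilu]
3 Progressive Voicing Assimilation: [fizifzilu] → [fizifsilu]
4 Pre-Liquid Lowering: no change — [fizifsilu]

[fizifsilu]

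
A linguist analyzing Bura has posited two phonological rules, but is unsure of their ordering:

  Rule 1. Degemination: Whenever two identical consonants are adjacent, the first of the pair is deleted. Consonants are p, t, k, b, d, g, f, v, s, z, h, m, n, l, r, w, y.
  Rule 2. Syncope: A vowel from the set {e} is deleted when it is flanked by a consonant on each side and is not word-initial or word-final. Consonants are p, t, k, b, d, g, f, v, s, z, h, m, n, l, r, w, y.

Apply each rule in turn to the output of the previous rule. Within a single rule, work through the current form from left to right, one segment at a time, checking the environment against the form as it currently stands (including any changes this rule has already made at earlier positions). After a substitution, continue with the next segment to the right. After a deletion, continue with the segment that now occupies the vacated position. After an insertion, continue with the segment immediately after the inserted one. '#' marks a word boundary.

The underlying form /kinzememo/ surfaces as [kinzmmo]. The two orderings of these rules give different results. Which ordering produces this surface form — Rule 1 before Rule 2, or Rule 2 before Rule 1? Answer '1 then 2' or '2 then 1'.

1 then 2

Order 1 then 2:
  1 Degemination: no change — [kinzememo]
  2 Syncope: [kinzememo] → [kinzmmo]
  result: [kinzmmo]
Order 2 then 1:
  2 Syncope: [kinzememo] → [kinzmmo]
  1 Degemination: [kinzmmo] → [kinzmo]
  result: [kinzmo]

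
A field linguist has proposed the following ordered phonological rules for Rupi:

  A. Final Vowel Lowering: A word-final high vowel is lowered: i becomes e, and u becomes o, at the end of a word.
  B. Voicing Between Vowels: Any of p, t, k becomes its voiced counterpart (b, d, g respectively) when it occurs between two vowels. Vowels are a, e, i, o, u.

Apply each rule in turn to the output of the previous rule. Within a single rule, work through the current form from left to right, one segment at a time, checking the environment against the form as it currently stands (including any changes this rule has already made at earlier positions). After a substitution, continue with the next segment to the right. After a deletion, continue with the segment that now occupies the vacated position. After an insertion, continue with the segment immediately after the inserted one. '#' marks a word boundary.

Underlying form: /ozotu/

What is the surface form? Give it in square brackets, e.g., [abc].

A Final Vowel Lowering: [ozotu] → [ozoto]
B Voicing Between Vowels: [ozoto] → [ozodo]

[ozodo]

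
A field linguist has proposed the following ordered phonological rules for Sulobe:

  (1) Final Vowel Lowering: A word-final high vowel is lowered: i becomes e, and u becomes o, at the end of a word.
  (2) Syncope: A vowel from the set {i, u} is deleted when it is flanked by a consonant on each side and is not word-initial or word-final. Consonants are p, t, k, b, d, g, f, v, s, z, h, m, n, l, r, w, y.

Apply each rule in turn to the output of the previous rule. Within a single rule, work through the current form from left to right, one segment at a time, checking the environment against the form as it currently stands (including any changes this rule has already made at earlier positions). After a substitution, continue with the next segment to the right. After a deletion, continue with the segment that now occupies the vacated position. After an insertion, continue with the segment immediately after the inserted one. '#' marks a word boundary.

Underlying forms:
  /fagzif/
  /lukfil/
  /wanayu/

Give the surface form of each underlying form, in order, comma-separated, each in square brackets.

/fagzif/:
  (1) Final Vowel Lowering: no change — [fagzif]
  (2) Syncope: [fagzif] → [fagzf]
/lukfil/:
  (1) Final Vowel Lowering: no change — [lukfil]
  (2) Syncope: [lukfil] → [lkfl]
/wanayu/:
  (1) Final Vowel Lowering: [wanayu] → [wanayo]
  (2) Syncope: no change — [wanayo]

[fagzf], [lkfl], [wanayo]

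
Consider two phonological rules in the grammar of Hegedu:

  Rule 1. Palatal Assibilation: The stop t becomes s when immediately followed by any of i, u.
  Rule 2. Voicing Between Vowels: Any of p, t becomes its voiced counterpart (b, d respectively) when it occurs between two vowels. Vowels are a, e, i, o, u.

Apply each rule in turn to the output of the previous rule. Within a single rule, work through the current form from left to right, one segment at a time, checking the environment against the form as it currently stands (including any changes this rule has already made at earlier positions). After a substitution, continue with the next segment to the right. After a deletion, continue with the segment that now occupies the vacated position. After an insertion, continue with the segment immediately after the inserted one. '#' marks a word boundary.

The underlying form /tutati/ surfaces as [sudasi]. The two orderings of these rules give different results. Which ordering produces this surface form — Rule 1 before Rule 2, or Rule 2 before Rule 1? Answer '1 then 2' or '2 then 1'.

1 then 2

Order 1 then 2:
  1 Palatal Assibilation: [tutati] → [sutasi]
  2 Voicing Between Vowels: [sutasi] → [sudasi]
  result: [sudasi]
Order 2 then 1:
  2 Voicing Between Vowels: [tutati] → [tudadi]
  1 Palatal Assibilation: [tudadi] → [sudadi]
  result: [sudadi]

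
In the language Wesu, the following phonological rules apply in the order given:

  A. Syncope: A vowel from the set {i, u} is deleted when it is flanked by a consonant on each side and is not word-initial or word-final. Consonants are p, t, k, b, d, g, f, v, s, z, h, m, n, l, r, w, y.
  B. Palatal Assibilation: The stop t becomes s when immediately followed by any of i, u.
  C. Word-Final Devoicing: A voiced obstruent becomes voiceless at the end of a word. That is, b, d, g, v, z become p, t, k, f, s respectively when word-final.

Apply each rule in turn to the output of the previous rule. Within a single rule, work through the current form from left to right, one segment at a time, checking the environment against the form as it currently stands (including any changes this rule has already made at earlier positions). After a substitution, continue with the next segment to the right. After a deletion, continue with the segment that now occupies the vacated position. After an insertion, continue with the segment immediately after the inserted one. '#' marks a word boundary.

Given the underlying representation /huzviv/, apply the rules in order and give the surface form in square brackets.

[hzvf]

A Syncope: [huzviv] → [hzvv]
B Palatal Assibilation: no change — [hzvv]
C Word-Final Devoicing: [hzvv] → [hzvf]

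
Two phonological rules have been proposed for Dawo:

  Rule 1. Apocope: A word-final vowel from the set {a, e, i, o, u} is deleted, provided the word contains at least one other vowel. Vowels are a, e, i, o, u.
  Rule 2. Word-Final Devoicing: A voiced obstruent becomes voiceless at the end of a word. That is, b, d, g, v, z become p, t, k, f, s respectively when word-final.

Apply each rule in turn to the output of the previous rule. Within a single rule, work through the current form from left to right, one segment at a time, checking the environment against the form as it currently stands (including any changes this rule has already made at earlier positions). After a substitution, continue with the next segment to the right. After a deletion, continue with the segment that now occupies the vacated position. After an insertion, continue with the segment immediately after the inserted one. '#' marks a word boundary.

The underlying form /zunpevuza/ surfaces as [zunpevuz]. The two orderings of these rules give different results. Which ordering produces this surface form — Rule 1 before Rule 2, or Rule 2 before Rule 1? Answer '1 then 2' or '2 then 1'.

Order 1 then 2:
  1 Apocope: [zunpevuza] → [zunpevuz]
  2 Word-Final Devoicing: [zunpevuz] → [zunpevus]
  result: [zunpevus]
Order 2 then 1:
  2 Word-Final Devoicing: no change — [zunpevuza]
  1 Apocope: [zunpevuza] → [zunpevuz]
  result: [zunpevuz]

2 then 1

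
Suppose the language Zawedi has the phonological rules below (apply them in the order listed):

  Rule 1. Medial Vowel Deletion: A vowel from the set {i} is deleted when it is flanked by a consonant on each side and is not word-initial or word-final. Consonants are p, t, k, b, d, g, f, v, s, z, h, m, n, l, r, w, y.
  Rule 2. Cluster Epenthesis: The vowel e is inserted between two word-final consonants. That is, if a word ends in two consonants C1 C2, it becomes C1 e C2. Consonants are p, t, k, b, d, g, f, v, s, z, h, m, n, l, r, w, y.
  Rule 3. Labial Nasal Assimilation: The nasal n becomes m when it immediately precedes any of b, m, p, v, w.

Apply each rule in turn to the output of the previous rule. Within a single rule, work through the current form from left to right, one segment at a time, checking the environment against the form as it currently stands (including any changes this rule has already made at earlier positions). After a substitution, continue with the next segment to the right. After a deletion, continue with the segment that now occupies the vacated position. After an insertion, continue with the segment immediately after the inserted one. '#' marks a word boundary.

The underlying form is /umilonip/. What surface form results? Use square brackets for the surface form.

[umlonep]

Rule 1 Medial Vowel Deletion: [umilonip] → [umlonp]
Rule 2 Cluster Epenthesis: [umlonp] → [umlonep]
Rule 3 Labial Nasal Assimilation: no change — [umlonep]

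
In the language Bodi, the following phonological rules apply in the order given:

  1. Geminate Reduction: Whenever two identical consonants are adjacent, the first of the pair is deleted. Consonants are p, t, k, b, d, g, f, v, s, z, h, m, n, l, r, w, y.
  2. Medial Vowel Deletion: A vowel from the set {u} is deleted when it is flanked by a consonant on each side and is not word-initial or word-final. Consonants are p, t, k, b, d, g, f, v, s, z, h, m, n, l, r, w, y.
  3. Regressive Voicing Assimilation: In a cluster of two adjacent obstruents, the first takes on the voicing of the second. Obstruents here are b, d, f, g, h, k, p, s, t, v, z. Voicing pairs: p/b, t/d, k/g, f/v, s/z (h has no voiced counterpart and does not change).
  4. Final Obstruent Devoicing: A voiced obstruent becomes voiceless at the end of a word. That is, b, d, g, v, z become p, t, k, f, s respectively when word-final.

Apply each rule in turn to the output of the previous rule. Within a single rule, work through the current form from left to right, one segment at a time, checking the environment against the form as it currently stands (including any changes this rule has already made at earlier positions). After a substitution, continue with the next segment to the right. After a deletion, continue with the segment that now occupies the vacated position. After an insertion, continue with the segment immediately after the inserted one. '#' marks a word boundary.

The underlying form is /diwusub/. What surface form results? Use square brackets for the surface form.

[diwzp]

1 Geminate Reduction: no change — [diwusub]
2 Medial Vowel Deletion: [diwusub] → [diwsb]
3 Regressive Voicing Assimilation: [diwsb] → [diwzb]
4 Final Obstruent Devoicing: [diwzb] → [diwzp]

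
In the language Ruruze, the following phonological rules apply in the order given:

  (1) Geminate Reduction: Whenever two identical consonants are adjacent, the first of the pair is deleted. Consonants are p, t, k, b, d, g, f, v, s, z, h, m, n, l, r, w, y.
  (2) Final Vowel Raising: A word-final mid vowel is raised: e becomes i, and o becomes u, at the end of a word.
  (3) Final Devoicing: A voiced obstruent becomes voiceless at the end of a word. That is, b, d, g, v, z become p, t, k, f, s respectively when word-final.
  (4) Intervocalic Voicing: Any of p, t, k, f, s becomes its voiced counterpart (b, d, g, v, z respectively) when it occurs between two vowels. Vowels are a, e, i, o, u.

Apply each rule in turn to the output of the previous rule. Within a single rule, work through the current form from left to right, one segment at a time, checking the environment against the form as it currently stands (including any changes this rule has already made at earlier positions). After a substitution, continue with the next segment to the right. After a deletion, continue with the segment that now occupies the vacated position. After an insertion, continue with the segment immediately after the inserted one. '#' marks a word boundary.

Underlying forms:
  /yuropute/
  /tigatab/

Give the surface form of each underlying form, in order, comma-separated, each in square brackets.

[yurobudi], [tigadap]

/yuropute/:
  (1) Geminate Reduction: no change — [yuropute]
  (2) Final Vowel Raising: [yuropute] → [yuroputi]
  (3) Final Devoicing: no change — [yuroputi]
  (4) Intervocalic Voicing: [yuroputi] → [yurobudi]
/tigatab/:
  (1) Geminate Reduction: no change — [tigatab]
  (2) Final Vowel Raising: no change — [tigatab]
  (3) Final Devoicing: [tigatab] → [tigatap]
  (4) Intervocalic Voicing: [tigatap] → [tigadap]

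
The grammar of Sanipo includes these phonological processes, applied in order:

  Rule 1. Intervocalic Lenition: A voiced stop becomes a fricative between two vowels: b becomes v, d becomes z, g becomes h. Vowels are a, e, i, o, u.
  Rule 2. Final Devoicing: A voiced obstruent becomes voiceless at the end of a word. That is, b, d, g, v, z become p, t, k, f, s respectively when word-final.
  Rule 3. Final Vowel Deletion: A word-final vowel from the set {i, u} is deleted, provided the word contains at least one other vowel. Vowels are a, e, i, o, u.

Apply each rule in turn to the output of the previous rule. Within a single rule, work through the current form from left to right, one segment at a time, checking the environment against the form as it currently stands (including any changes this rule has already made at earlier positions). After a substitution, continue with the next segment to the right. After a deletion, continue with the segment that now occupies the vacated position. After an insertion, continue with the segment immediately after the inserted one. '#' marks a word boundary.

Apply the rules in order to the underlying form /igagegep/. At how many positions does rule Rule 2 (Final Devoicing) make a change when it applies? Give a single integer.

Rule 1 Intervocalic Lenition: [igagegep] → [ihahehep]
Rule 2 Final Devoicing: no change — [ihahehep]
Rule 3 Final Vowel Deletion: no change — [ihahehep]
Rule Rule 2 changed 0 position(s).

0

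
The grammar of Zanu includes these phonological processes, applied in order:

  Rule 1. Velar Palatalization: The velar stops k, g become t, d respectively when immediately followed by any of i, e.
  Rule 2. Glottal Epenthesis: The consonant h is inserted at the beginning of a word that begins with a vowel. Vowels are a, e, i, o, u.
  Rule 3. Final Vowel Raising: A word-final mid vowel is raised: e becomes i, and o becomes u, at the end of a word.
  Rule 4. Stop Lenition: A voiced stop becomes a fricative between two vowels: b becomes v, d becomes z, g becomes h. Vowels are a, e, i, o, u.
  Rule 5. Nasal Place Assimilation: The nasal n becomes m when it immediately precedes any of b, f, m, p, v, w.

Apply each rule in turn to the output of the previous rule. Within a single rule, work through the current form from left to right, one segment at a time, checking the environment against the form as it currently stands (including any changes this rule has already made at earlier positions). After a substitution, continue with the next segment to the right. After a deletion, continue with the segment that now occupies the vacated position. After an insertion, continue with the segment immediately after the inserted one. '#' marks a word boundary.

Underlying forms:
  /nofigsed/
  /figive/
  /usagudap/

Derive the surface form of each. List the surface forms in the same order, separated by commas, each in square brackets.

[nofigsed], [fizivi], [husahuzap]

/nofigsed/:
  Rule 1 Velar Palatalization: no change — [nofigsed]
  Rule 2 Glottal Epenthesis: no change — [nofigsed]
  Rule 3 Final Vowel Raising: no change — [nofigsed]
  Rule 4 Stop Lenition: no change — [nofigsed]
  Rule 5 Nasal Place Assimilation: no change — [nofigsed]
/figive/:
  Rule 1 Velar Palatalization: [figive] → [fidive]
  Rule 2 Glottal Epenthesis: no change — [fidive]
  Rule 3 Final Vowel Raising: [fidive] → [fidivi]
  Rule 4 Stop Lenition: [fidivi] → [fizivi]
  Rule 5 Nasal Place Assimilation: no change — [fizivi]
/usagudap/:
  Rule 1 Velar Palatalization: no change — [usagudap]
  Rule 2 Glottal Epenthesis: [usagudap] → [husagudap]
  Rule 3 Final Vowel Raising: no change — [husagudap]
  Rule 4 Stop Lenition: [husagudap] → [husahuzap]
  Rule 5 Nasal Place Assimilation: no change — [husahuzap]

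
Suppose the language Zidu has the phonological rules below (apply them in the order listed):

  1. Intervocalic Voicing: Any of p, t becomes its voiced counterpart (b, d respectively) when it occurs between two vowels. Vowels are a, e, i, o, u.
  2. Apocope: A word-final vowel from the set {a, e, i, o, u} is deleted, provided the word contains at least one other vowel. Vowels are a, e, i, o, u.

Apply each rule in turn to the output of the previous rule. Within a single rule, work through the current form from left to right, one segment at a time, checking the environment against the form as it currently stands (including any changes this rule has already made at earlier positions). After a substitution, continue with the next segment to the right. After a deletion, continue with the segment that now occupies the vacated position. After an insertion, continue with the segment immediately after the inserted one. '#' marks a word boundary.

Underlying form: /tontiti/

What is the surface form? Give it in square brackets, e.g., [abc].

1 Intervocalic Voicing: [tontiti] → [tontidi]
2 Apocope: [tontidi] → [tontid]

[tontid]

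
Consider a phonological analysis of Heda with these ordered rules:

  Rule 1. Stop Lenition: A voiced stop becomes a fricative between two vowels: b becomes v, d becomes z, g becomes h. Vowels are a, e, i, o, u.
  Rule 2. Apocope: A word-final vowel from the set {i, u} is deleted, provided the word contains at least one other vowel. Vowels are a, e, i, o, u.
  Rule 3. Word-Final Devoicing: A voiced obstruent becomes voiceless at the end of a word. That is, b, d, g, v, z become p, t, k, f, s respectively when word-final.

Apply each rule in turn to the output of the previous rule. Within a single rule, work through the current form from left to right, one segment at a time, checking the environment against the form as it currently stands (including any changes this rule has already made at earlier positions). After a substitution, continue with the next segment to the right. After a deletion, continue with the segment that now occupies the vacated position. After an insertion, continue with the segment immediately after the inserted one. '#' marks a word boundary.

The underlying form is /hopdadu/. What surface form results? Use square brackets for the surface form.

Rule 1 Stop Lenition: [hopdadu] → [hopdazu]
Rule 2 Apocope: [hopdazu] → [hopdaz]
Rule 3 Word-Final Devoicing: [hopdaz] → [hopdas]

[hopdas]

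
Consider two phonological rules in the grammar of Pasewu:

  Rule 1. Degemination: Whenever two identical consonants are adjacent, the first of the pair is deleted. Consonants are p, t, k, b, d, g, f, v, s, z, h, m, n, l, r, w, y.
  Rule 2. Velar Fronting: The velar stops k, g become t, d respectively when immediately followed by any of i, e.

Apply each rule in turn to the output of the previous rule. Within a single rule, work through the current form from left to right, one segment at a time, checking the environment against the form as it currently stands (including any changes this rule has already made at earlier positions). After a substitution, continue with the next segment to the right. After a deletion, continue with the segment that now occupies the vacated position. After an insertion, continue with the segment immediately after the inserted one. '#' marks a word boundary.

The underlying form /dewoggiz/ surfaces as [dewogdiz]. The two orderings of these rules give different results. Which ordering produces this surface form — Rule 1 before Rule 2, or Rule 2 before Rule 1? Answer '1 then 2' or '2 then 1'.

Order 1 then 2:
  1 Degemination: [dewoggiz] → [dewogiz]
  2 Velar Fronting: [dewogiz] → [dewodiz]
  result: [dewodiz]
Order 2 then 1:
  2 Velar Fronting: [dewoggiz] → [dewogdiz]
  1 Degemination: no change — [dewogdiz]
  result: [dewogdiz]

2 then 1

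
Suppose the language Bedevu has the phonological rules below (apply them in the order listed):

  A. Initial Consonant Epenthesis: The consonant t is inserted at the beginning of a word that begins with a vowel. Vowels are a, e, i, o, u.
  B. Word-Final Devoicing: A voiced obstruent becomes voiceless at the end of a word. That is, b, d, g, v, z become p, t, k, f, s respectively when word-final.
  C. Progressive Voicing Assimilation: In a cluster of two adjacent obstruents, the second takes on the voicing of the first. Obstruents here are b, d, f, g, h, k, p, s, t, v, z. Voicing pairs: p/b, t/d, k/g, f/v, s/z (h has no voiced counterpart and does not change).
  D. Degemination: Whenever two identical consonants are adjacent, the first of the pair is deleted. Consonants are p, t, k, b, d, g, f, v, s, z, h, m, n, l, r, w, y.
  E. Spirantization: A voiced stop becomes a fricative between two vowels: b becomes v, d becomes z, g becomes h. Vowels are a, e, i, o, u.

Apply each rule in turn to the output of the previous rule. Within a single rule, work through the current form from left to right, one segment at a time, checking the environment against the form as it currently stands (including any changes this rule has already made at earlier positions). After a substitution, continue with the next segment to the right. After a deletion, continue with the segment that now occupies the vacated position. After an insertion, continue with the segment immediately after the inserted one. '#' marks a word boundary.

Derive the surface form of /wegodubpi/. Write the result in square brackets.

[wehozuvi]

A Initial Consonant Epenthesis: no change — [wegodubpi]
B Word-Final Devoicing: no change — [wegodubpi]
C Progressive Voicing Assimilation: [wegodubpi] → [wegodubbi]
D Degemination: [wegodubbi] → [wegodubi]
E Spirantization: [wegodubi] → [wehozuvi]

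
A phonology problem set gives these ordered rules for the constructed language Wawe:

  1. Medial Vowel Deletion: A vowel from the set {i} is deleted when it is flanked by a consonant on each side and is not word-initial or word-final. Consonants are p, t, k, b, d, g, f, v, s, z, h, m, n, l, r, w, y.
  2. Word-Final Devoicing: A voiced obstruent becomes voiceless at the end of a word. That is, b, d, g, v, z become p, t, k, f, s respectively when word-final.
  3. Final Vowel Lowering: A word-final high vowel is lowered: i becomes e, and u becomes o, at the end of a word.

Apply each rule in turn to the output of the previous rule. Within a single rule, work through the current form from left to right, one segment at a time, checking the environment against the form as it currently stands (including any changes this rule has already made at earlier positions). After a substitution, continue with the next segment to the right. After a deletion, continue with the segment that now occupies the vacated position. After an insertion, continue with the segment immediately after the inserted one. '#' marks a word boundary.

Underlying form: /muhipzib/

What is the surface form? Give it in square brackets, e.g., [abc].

1 Medial Vowel Deletion: [muhipzib] → [muhpzb]
2 Word-Final Devoicing: [muhpzb] → [muhpzp]
3 Final Vowel Lowering: no change — [muhpzp]

[muhpzp]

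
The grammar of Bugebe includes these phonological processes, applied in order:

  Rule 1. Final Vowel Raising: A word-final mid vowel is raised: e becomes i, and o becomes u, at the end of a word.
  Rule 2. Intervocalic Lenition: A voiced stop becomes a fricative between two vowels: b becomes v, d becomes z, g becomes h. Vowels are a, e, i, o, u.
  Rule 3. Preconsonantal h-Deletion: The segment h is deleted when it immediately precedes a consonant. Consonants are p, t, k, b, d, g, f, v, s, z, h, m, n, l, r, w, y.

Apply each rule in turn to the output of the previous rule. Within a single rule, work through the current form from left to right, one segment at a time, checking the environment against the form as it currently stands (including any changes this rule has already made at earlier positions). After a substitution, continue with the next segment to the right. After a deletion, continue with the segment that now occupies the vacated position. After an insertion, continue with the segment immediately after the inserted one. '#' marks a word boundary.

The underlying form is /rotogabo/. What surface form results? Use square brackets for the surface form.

[rotohavu]

Rule 1 Final Vowel Raising: [rotogabo] → [rotogabu]
Rule 2 Intervocalic Lenition: [rotogabu] → [rotohavu]
Rule 3 Preconsonantal h-Deletion: no change — [rotohavu]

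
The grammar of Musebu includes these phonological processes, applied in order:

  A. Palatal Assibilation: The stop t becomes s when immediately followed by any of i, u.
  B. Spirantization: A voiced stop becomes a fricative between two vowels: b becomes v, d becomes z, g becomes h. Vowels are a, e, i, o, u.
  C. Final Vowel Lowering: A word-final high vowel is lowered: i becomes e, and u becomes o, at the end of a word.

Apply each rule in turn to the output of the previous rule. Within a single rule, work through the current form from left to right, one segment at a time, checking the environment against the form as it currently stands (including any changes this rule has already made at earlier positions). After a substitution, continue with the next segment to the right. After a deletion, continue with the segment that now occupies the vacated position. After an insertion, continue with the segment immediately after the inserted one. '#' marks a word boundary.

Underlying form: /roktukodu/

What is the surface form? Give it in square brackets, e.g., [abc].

A Palatal Assibilation: [roktukodu] → [roksukodu]
B Spirantization: [roksukodu] → [roksukozu]
C Final Vowel Lowering: [roksukozu] → [roksukozo]

[roksukozo]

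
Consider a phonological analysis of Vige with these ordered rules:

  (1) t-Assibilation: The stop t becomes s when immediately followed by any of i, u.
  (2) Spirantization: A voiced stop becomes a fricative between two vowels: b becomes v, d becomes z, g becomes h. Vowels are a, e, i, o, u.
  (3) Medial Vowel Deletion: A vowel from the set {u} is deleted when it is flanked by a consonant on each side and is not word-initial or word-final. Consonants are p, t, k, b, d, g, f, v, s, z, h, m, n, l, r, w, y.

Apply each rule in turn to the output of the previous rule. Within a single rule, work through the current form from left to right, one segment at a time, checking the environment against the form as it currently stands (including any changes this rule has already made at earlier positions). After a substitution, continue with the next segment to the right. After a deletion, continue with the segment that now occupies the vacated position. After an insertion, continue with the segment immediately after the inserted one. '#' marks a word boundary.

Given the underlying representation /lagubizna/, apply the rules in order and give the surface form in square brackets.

[lahvizna]

(1) t-Assibilation: no change — [lagubizna]
(2) Spirantization: [lagubizna] → [lahuvizna]
(3) Medial Vowel Deletion: [lahuvizna] → [lahvizna]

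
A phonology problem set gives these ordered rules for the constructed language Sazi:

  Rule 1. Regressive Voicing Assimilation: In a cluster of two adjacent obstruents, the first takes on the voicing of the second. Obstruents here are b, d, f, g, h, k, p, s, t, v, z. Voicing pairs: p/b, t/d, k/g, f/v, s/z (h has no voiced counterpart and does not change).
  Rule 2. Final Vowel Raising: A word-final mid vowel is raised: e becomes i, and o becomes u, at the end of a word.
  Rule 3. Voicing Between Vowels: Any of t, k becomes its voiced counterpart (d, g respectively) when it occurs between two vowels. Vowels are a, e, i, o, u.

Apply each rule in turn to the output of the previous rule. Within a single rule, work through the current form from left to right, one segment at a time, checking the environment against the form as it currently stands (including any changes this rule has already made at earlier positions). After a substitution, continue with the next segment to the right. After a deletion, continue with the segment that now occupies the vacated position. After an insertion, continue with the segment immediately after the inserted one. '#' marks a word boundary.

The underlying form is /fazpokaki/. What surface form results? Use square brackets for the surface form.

[faspogagi]

Rule 1 Regressive Voicing Assimilation: [fazpokaki] → [faspokaki]
Rule 2 Final Vowel Raising: no change — [faspokaki]
Rule 3 Voicing Between Vowels: [faspokaki] → [faspogagi]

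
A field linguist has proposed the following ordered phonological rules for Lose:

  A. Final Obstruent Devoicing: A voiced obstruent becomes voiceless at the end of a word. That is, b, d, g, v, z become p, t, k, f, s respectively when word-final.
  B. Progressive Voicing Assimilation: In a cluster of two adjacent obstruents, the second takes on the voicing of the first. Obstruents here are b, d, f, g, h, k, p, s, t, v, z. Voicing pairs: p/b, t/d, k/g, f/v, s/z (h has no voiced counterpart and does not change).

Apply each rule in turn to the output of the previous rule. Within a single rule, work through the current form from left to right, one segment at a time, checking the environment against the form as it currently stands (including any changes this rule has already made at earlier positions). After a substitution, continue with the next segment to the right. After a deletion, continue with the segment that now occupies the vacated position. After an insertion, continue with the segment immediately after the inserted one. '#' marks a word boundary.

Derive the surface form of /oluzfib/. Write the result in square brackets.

A Final Obstruent Devoicing: [oluzfib] → [oluzfip]
B Progressive Voicing Assimilation: [oluzfip] → [oluzvip]

[oluzvip]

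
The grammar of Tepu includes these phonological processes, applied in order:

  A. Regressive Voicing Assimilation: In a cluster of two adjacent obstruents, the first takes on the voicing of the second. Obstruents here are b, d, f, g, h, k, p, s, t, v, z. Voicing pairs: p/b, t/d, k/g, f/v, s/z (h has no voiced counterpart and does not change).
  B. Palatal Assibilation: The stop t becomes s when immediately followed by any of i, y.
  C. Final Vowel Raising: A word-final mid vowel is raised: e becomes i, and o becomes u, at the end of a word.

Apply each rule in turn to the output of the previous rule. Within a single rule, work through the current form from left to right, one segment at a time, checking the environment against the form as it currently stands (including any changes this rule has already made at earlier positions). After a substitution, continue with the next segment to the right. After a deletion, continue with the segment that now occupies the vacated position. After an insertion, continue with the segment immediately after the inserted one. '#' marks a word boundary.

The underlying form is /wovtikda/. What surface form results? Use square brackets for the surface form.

[wofsigda]

A Regressive Voicing Assimilation: [wovtikda] → [woftigda]
B Palatal Assibilation: [woftigda] → [wofsigda]
C Final Vowel Raising: no change — [wofsigda]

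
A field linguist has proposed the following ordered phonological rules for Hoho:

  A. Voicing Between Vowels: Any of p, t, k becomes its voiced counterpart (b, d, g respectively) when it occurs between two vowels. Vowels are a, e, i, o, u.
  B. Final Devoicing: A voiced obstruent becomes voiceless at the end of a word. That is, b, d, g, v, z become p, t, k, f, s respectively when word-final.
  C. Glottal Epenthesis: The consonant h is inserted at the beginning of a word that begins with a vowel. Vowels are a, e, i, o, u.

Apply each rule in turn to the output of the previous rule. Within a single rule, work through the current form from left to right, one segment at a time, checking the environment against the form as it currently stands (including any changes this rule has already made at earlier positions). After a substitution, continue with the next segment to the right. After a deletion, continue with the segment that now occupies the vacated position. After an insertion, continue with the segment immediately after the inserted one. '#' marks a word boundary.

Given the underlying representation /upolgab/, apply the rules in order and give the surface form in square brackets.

[hubolgap]

A Voicing Between Vowels: [upolgab] → [ubolgab]
B Final Devoicing: [ubolgab] → [ubolgap]
C Glottal Epenthesis: [ubolgap] → [hubolgap]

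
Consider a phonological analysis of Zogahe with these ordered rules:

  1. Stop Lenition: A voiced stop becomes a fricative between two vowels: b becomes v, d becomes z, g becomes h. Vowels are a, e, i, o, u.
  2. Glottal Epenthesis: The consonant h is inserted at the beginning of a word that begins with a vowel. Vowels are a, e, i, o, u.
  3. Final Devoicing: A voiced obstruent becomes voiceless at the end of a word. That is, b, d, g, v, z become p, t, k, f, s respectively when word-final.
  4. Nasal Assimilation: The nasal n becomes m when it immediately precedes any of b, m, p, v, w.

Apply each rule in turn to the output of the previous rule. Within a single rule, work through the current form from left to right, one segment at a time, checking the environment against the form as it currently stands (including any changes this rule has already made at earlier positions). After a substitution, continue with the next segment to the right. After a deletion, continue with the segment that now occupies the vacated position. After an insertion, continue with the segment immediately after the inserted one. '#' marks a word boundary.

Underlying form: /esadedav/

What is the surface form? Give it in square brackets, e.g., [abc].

1 Stop Lenition: [esadedav] → [esazezav]
2 Glottal Epenthesis: [esazezav] → [hesazezav]
3 Final Devoicing: [hesazezav] → [hesazezaf]
4 Nasal Assimilation: no change — [hesazezaf]

[hesazezaf]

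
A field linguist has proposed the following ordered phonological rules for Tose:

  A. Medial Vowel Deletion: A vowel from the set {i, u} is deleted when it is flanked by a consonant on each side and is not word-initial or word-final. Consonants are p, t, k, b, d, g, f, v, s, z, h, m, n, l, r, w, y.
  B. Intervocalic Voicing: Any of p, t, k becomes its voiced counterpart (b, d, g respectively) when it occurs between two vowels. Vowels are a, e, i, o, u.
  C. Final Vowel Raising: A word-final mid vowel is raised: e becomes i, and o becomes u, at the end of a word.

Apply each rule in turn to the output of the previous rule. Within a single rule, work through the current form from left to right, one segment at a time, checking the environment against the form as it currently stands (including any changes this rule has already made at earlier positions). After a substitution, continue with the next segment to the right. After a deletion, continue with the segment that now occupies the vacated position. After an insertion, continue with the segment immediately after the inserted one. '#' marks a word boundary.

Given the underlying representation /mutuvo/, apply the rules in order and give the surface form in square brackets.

[mtvu]

A Medial Vowel Deletion: [mutuvo] → [mtvo]
B Intervocalic Voicing: no change — [mtvo]
C Final Vowel Raising: [mtvo] → [mtvu]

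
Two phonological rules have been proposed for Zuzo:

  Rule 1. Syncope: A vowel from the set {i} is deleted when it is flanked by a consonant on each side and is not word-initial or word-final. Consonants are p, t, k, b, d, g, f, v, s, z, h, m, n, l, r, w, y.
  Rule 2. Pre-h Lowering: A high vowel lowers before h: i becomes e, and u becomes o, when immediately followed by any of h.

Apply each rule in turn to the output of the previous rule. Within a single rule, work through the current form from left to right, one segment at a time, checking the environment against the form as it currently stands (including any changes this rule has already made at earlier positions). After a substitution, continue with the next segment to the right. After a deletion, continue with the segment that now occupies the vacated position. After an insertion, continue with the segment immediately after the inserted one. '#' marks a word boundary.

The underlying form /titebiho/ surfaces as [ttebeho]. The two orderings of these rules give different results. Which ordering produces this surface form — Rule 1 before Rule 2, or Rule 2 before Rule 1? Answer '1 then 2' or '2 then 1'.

2 then 1

Order 1 then 2:
  1 Syncope: [titebiho] → [ttebho]
  2 Pre-h Lowering: no change — [ttebho]
  result: [ttebho]
Order 2 then 1:
  2 Pre-h Lowering: [titebiho] → [titebeho]
  1 Syncope: [titebeho] → [ttebeho]
  result: [ttebeho]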